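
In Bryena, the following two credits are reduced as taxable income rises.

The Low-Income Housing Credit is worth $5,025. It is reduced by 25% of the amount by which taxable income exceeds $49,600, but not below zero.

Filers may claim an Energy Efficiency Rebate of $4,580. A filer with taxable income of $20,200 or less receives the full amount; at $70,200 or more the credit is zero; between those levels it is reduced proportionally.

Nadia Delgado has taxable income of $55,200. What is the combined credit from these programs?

$4,999

Low-Income Housing Credit: 25% of the $5,600 excess over $49,600 is $1,400; credit = $5,025 − $1,400 = $3,625.
Energy Efficiency Rebate: $55,200 is $35,000 into a $50,000 phase-out range, leaving 15,000/50,000 of the credit: $4,580 × 15,000/50,000 = $1,374.
Total: $3,625 + $1,374 = $4,999.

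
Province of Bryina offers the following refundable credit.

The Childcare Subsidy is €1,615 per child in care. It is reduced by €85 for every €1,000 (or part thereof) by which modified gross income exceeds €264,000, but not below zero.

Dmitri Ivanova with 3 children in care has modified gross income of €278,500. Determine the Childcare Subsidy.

Childcare Subsidy: base = 3 × €1,615 = €4,845. income exceeds €264,000 by €14,500, which is 15 full-or-partial €1,000 increments; reduction = 15 × €85 = €1,275, leaving €3,570.

€3,570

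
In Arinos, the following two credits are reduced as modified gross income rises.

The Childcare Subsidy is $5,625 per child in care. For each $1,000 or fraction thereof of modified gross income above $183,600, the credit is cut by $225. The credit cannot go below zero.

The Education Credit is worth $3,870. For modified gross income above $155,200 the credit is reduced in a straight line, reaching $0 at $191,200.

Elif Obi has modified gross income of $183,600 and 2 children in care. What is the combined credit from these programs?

Childcare Subsidy: base = 2 × $5,625 = $11,250. $183,600 is at or below the $183,600 threshold, so the full $11,250 applies.
Education Credit: $183,600 is $28,400 into a $36,000 phase-out range, leaving 7,600/36,000 of the credit: $3,870 × 7,600/36,000 = $817.
Total: $11,250 + $817 = $12,067.

$12,067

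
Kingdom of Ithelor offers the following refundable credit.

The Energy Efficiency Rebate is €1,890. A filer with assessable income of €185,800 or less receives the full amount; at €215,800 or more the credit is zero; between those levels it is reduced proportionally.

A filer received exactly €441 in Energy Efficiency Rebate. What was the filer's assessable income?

€441 is 441/1,890 of the full €1,890, so 1,449/1,890 of the €30,000 range has been used: income = €185,800 + €30,000 × 1,449/1,890 = €208,800.

€208,800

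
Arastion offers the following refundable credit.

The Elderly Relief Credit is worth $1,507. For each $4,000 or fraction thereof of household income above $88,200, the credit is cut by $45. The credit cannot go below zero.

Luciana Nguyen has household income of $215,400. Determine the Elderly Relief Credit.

$67

Elderly Relief Credit: income exceeds $88,200 by $127,200, which is 32 full-or-partial $4,000 increments; reduction = 32 × $45 = $1,440, leaving $67.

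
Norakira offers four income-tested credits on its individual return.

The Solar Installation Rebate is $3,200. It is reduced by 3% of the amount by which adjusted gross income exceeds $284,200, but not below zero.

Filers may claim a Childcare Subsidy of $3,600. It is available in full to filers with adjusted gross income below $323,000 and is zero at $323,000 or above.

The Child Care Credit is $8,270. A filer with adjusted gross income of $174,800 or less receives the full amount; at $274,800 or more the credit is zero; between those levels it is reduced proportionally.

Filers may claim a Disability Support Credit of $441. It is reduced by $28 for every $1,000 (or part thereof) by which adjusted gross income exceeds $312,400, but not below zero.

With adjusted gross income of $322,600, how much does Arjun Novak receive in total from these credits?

Solar Installation Rebate: 3% of the $38,400 excess over $284,200 is $1,152; credit = $3,200 − $1,152 = $2,048.
Childcare Subsidy: $322,600 is below the $323,000 cutoff, so the full $3,600 applies.
Child Care Credit: $322,600 is at or above $274,800, so the credit is $0.
Disability Support Credit: income exceeds $312,400 by $10,200, which is 11 full-or-partial $1,000 increments; reduction = 11 × $28 = $308, leaving $133.
Total: $2,048 + $3,600 + $0 + $133 = $5,781.

$5,781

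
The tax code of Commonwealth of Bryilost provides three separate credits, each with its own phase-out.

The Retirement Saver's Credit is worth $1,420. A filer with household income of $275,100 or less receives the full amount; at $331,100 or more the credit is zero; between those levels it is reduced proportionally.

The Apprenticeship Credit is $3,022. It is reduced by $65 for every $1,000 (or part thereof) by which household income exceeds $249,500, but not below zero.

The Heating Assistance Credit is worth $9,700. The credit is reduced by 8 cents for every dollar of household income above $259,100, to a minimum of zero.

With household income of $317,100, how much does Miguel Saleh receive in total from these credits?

$5,415

Retirement Saver's Credit: $317,100 is $42,000 into a $56,000 phase-out range, leaving 14,000/56,000 of the credit: $1,420 × 14,000/56,000 = $355.
Apprenticeship Credit: income exceeds $249,500 by $67,600 → 68 increments × $65 = $4,420 ≥ base, so the credit is $0.
Heating Assistance Credit: 8% of the $58,000 excess over $259,100 is $4,640; credit = $9,700 − $4,640 = $5,060.
Total: $355 + $0 + $5,060 = $5,415.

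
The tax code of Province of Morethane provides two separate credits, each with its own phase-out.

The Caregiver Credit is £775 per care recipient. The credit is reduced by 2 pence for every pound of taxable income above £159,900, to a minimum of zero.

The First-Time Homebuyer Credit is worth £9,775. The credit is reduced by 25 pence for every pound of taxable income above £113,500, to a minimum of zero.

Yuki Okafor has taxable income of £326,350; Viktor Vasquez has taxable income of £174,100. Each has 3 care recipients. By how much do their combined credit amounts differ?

£2,041

Yuki (£326,350): Caregiver Credit: base = 3 × £775 = £2,325. 2% of the £166,450 excess over £159,900 is £3,329 ≥ base, so the credit is £0. First-Time Homebuyer Credit: 25% of the £212,850 excess over £113,500 is £53,212.50 ≥ base, so the credit is £0. total £0 + £0 = £0
Viktor (£174,100): Caregiver Credit: base = 3 × £775 = £2,325. 2% of the £14,200 excess over £159,900 is £284; credit = £2,325 − £284 = £2,041. First-Time Homebuyer Credit: 25% of the £60,600 excess over £113,500 is £15,150 ≥ base, so the credit is £0. total £2,041 + £0 = £2,041
Difference: |£0 − £2,041| = £2,041.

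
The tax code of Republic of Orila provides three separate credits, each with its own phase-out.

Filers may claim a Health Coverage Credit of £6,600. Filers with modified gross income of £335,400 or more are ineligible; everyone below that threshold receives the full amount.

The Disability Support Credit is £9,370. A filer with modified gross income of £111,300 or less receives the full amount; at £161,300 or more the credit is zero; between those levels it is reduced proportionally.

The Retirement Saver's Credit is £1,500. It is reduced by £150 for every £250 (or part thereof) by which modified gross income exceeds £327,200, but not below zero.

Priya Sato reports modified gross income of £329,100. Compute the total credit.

£6,900

Health Coverage Credit: £329,100 is below the £335,400 cutoff, so the full £6,600 applies.
Disability Support Credit: £329,100 is at or above £161,300, so the credit is £0.
Retirement Saver's Credit: income exceeds £327,200 by £1,900, which is 8 full-or-partial £250 increments; reduction = 8 × £150 = £1,200, leaving £300.
Total: £6,600 + £0 + £300 = £6,900.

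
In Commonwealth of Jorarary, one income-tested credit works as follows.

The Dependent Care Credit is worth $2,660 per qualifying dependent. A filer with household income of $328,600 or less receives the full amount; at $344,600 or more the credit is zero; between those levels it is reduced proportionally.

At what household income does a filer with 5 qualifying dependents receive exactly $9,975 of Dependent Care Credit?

Full credit = 5 × $2,660 = $13,300.
$9,975 is 9,975/13,300 of the full $13,300, so 3,325/13,300 of the $16,000 range has been used: income = $328,600 + $16,000 × 3,325/13,300 = $332,600.

$332,600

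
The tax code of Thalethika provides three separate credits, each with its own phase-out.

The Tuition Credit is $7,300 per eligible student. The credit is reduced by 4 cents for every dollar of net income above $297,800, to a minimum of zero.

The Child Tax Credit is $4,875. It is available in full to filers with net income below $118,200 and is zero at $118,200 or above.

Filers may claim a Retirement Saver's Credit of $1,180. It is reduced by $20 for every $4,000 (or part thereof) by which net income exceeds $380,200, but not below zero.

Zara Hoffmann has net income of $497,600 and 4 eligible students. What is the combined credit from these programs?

$21,788

Tuition Credit: base = 4 × $7,300 = $29,200. 4% of the $199,800 excess over $297,800 is $7,992; credit = $29,200 − $7,992 = $21,208.
Child Tax Credit: $497,600 meets or exceeds the $118,200 cutoff, so the credit is $0.
Retirement Saver's Credit: income exceeds $380,200 by $117,400, which is 30 full-or-partial $4,000 increments; reduction = 30 × $20 = $600, leaving $580.
Total: $21,208 + $0 + $580 = $21,788.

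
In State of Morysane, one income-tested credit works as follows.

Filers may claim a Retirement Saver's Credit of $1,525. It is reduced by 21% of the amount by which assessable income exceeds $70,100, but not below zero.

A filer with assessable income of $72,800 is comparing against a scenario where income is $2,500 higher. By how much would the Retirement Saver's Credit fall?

$525

At $72,800 — 21% of the $2,700 excess over $70,100 is $567; credit = $1,525 − $567 = $958.
At $75,300 — 21% of the $5,200 excess over $70,100 is $1,092; credit = $1,525 − $1,092 = $433.
Lost: $958 − $433 = $525.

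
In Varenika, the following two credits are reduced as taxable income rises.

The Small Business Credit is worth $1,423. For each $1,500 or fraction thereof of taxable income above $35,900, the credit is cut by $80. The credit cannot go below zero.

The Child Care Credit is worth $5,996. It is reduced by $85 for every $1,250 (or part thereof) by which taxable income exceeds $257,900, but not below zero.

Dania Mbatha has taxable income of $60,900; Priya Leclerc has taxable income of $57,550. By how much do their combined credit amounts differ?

Dania ($60,900): Small Business Credit: income exceeds $35,900 by $25,000, which is 17 full-or-partial $1,500 increments; reduction = 17 × $80 = $1,360, leaving $63. Child Care Credit: $60,900 is at or below the $257,900 threshold, so the full $5,996 applies. total $63 + $5,996 = $6,059
Priya ($57,550): Small Business Credit: income exceeds $35,900 by $21,650, which is 15 full-or-partial $1,500 increments; reduction = 15 × $80 = $1,200, leaving $223. Child Care Credit: $57,550 is at or below the $257,900 threshold, so the full $5,996 applies. total $223 + $5,996 = $6,219
Difference: |$6,059 − $6,219| = $160.

$160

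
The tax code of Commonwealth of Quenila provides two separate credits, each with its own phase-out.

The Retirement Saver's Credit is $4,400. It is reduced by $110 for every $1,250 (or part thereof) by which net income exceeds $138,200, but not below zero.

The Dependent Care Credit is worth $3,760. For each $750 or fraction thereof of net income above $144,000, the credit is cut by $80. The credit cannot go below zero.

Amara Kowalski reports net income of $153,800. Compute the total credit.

Retirement Saver's Credit: income exceeds $138,200 by $15,600, which is 13 full-or-partial $1,250 increments; reduction = 13 × $110 = $1,430, leaving $2,970.
Dependent Care Credit: income exceeds $144,000 by $9,800, which is 14 full-or-partial $750 increments; reduction = 14 × $80 = $1,120, leaving $2,640.
Total: $2,970 + $2,640 = $5,610.

$5,610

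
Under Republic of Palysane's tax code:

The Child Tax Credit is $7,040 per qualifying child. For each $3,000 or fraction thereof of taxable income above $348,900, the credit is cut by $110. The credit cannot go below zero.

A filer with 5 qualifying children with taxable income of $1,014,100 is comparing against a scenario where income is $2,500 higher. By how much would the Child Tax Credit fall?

$110

At $1,014,100 — base = 5 × $7,040 = $35,200. income exceeds $348,900 by $665,200, which is 222 full-or-partial $3,000 increments; reduction = 222 × $110 = $24,420, leaving $10,780.
At $1,016,600 — base = 5 × $7,040 = $35,200. income exceeds $348,900 by $667,700, which is 223 full-or-partial $3,000 increments; reduction = 223 × $110 = $24,530, leaving $10,670.
Lost: $10,780 − $10,670 = $110.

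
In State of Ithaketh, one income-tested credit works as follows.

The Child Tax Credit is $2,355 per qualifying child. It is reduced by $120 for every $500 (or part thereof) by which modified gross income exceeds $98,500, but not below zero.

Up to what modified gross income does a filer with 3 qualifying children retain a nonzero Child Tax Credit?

$127,500

Full credit = 3 × $2,355 = $7,065.
After 58 increments the reduction is 58 × $120 = $6,960, leaving $105; one more increment wipes it out. Increment 58 ends at excess 58 × $500 = $29,000, so the highest qualifying income is $98,500 + $29,000 = $127,500.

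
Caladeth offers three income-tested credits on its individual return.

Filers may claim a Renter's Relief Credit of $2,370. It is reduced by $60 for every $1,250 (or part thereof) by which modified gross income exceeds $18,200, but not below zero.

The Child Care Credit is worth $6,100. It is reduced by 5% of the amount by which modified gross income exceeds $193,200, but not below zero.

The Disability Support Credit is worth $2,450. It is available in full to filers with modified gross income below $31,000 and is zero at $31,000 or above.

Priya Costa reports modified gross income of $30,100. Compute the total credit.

$10,320

Renter's Relief Credit: income exceeds $18,200 by $11,900, which is 10 full-or-partial $1,250 increments; reduction = 10 × $60 = $600, leaving $1,770.
Child Care Credit: $30,100 is at or below the $193,200 threshold, so the full $6,100 applies.
Disability Support Credit: $30,100 is below the $31,000 cutoff, so the full $2,450 applies.
Total: $1,770 + $6,100 + $2,450 = $10,320.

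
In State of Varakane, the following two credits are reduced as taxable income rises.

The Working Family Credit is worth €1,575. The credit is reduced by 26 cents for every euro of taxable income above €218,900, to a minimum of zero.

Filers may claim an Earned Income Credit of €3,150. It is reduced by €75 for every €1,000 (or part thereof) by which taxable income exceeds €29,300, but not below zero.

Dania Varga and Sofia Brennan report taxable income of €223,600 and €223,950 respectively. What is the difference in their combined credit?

€91

Dania (€223,600): Working Family Credit: 26% of the €4,700 excess over €218,900 is €1,222; credit = €1,575 − €1,222 = €353. Earned Income Credit: income exceeds €29,300 by €194,300 → 195 increments × €75 = €14,625 ≥ base, so the credit is €0. total €353 + €0 = €353
Sofia (€223,950): Working Family Credit: 26% of the €5,050 excess over €218,900 is €1,313; credit = €1,575 − €1,313 = €262. Earned Income Credit: income exceeds €29,300 by €194,650 → 195 increments × €75 = €14,625 ≥ base, so the credit is €0. total €262 + €0 = €262
Difference: |€353 − €262| = €91.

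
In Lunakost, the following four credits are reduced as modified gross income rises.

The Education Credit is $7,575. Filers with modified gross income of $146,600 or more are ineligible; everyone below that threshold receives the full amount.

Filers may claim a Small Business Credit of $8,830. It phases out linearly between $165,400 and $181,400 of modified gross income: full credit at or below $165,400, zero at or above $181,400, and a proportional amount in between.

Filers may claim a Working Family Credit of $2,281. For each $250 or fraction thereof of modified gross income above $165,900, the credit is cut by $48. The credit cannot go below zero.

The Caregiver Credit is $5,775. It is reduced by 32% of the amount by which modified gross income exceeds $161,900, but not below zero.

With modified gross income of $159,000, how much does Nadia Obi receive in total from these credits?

Education Credit: $159,000 meets or exceeds the $146,600 cutoff, so the credit is $0.
Small Business Credit: $159,000 is at or below the $165,400 threshold, so the full $8,830 applies.
Working Family Credit: $159,000 is at or below the $165,900 threshold, so the full $2,281 applies.
Caregiver Credit: $159,000 is at or below the $161,900 threshold, so the full $5,775 applies.
Total: $0 + $8,830 + $2,281 + $5,775 = $16,886.

$16,886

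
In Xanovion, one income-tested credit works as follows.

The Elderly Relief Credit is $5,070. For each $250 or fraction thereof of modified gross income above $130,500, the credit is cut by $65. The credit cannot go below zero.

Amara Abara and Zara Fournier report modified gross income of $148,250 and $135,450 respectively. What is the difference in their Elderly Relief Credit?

$3,315

Amara ($148,250): Elderly Relief Credit: income exceeds $130,500 by $17,750, which is 71 full-or-partial $250 increments; reduction = 71 × $65 = $4,615, leaving $455.
Zara ($135,450): Elderly Relief Credit: income exceeds $130,500 by $4,950, which is 20 full-or-partial $250 increments; reduction = 20 × $65 = $1,300, leaving $3,770.
Difference: |$455 − $3,770| = $3,315.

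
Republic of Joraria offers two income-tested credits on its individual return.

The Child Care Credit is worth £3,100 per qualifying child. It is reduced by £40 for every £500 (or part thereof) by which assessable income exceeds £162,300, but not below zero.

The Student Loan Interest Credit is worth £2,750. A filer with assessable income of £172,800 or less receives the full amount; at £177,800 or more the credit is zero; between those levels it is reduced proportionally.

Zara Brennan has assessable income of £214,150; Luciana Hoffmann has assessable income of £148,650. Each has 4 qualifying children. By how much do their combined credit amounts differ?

£6,910

Zara (£214,150): Child Care Credit: base = 4 × £3,100 = £12,400. income exceeds £162,300 by £51,850, which is 104 full-or-partial £500 increments; reduction = 104 × £40 = £4,160, leaving £8,240. Student Loan Interest Credit: £214,150 is at or above £177,800, so the credit is £0. total £8,240 + £0 = £8,240
Luciana (£148,650): Child Care Credit: base = 4 × £3,100 = £12,400. £148,650 is at or below the £162,300 threshold, so the full £12,400 applies. Student Loan Interest Credit: £148,650 is at or below the £172,800 threshold, so the full £2,750 applies. total £12,400 + £2,750 = £15,150
Difference: |£8,240 − £15,150| = £6,910.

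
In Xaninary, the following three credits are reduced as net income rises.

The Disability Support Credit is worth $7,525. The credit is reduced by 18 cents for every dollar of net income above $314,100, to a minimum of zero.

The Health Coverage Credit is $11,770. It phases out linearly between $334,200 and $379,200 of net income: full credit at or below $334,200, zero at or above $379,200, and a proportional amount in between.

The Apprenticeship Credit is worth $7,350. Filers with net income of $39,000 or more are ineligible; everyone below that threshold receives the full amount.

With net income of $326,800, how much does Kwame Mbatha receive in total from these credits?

Disability Support Credit: 18% of the $12,700 excess over $314,100 is $2,286; credit = $7,525 − $2,286 = $5,239.
Health Coverage Credit: $326,800 is at or below the $334,200 threshold, so the full $11,770 applies.
Apprenticeship Credit: $326,800 meets or exceeds the $39,000 cutoff, so the credit is $0.
Total: $5,239 + $11,770 + $0 = $17,009.

$17,009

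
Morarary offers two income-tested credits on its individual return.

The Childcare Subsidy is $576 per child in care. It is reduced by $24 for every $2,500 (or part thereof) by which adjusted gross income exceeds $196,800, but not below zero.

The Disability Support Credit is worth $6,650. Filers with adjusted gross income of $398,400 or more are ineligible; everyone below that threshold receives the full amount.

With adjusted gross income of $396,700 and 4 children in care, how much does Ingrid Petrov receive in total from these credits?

$7,034

Childcare Subsidy: base = 4 × $576 = $2,304. income exceeds $196,800 by $199,900, which is 80 full-or-partial $2,500 increments; reduction = 80 × $24 = $1,920, leaving $384.
Disability Support Credit: $396,700 is below the $398,400 cutoff, so the full $6,650 applies.
Total: $384 + $6,650 = $7,034.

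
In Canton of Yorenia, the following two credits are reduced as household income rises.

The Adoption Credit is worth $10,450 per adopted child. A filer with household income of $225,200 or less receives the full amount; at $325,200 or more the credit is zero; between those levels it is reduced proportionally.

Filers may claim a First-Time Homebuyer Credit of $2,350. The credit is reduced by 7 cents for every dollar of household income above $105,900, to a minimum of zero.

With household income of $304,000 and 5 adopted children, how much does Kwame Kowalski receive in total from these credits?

Adoption Credit: base = 5 × $10,450 = $52,250. $304,000 is $78,800 into a $100,000 phase-out range, leaving 21,200/100,000 of the credit: $52,250 × 21,200/100,000 = $11,077.
First-Time Homebuyer Credit: 7% of the $198,100 excess over $105,900 is $13,867 ≥ base, so the credit is $0.
Total: $11,077 + $0 = $11,077.

$11,077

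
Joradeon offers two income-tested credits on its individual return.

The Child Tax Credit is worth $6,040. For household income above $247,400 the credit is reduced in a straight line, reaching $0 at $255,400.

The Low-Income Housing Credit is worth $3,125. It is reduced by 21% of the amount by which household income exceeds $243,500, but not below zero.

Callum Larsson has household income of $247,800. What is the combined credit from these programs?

Child Tax Credit: $247,800 is $400 into a $8,000 phase-out range, leaving 7,600/8,000 of the credit: $6,040 × 7,600/8,000 = $5,738.
Low-Income Housing Credit: 21% of the $4,300 excess over $243,500 is $903; credit = $3,125 − $903 = $2,222.
Total: $5,738 + $2,222 = $7,960.

$7,960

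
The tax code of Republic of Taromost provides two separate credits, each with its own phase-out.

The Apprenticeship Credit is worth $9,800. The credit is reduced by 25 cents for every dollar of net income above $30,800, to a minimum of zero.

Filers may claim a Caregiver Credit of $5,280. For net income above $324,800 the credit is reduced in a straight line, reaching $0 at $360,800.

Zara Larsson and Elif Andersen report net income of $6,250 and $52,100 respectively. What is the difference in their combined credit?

$5,325

Zara ($6,250): Apprenticeship Credit: $6,250 is at or below the $30,800 threshold, so the full $9,800 applies. Caregiver Credit: $6,250 is at or below the $324,800 threshold, so the full $5,280 applies. total $9,800 + $5,280 = $15,080
Elif ($52,100): Apprenticeship Credit: 25% of the $21,300 excess over $30,800 is $5,325; credit = $9,800 − $5,325 = $4,475. Caregiver Credit: $52,100 is at or below the $324,800 threshold, so the full $5,280 applies. total $4,475 + $5,280 = $9,755
Difference: |$15,080 − $9,755| = $5,325.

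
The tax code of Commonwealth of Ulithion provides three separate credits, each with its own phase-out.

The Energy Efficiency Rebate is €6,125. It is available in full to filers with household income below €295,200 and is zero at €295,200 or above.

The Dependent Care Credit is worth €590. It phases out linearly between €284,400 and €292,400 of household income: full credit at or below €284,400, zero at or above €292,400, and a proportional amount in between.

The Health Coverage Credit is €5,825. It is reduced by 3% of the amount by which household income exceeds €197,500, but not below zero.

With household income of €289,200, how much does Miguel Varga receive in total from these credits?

Energy Efficiency Rebate: €289,200 is below the €295,200 cutoff, so the full €6,125 applies.
Dependent Care Credit: €289,200 is €4,800 into a €8,000 phase-out range, leaving 3,200/8,000 of the credit: €590 × 3,200/8,000 = €236.
Health Coverage Credit: 3% of the €91,700 excess over €197,500 is €2,751; credit = €5,825 − €2,751 = €3,074.
Total: €6,125 + €236 + €3,074 = €9,435.

€9,435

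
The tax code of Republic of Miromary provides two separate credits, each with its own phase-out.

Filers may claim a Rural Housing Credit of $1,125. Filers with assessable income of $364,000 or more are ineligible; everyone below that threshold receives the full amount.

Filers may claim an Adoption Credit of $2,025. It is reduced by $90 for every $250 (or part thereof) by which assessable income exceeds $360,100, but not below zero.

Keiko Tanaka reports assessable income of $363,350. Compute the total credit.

Rural Housing Credit: $363,350 is below the $364,000 cutoff, so the full $1,125 applies.
Adoption Credit: income exceeds $360,100 by $3,250, which is 13 full-or-partial $250 increments; reduction = 13 × $90 = $1,170, leaving $855.
Total: $1,125 + $855 = $1,980.

$1,980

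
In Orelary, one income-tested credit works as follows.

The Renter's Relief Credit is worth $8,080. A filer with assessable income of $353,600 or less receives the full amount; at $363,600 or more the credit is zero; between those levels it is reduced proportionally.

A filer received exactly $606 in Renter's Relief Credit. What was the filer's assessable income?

$606 is 606/8,080 of the full $8,080, so 7,474/8,080 of the $10,000 range has been used: income = $353,600 + $10,000 × 7,474/8,080 = $362,850.

$362,850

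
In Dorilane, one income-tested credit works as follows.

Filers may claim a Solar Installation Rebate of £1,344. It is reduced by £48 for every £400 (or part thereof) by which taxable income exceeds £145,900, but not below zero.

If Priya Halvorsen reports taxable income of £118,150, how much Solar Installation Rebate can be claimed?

Solar Installation Rebate: £118,150 is at or below the £145,900 threshold, so the full £1,344 applies.

£1,344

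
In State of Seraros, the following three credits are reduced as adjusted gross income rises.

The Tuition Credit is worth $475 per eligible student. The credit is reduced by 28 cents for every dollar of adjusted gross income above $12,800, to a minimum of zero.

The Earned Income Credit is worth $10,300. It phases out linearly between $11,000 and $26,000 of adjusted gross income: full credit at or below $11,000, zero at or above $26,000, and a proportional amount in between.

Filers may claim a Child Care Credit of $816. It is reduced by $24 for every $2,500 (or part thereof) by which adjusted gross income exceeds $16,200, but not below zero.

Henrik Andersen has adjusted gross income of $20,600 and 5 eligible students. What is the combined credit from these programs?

Tuition Credit: base = 5 × $475 = $2,375. 28% of the $7,800 excess over $12,800 is $2,184; credit = $2,375 − $2,184 = $191.
Earned Income Credit: $20,600 is $9,600 into a $15,000 phase-out range, leaving 5,400/15,000 of the credit: $10,300 × 5,400/15,000 = $3,708.
Child Care Credit: income exceeds $16,200 by $4,400, which is 2 full-or-partial $2,500 increments; reduction = 2 × $24 = $48, leaving $768.
Total: $191 + $3,708 + $768 = $4,667.

$4,667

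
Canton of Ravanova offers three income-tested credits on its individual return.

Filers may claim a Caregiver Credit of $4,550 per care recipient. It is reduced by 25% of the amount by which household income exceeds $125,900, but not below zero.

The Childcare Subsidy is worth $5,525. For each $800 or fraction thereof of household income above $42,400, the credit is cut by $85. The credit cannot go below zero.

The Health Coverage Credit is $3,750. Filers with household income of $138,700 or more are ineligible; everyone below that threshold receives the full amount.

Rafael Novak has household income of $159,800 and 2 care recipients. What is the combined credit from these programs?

Caregiver Credit: base = 2 × $4,550 = $9,100. 25% of the $33,900 excess over $125,900 is $8,475; credit = $9,100 − $8,475 = $625.
Childcare Subsidy: income exceeds $42,400 by $117,400 → 147 increments × $85 = $12,495 ≥ base, so the credit is $0.
Health Coverage Credit: $159,800 meets or exceeds the $138,700 cutoff, so the credit is $0.
Total: $625 + $0 + $0 = $625.

$625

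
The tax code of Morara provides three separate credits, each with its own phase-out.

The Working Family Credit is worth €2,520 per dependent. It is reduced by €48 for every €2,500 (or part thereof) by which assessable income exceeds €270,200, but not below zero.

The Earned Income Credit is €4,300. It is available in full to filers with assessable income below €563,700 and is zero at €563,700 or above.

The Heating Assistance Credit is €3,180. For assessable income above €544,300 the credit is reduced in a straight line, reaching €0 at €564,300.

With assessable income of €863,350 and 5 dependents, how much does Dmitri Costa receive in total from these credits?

€1,176

Working Family Credit: base = 5 × €2,520 = €12,600. income exceeds €270,200 by €593,150, which is 238 full-or-partial €2,500 increments; reduction = 238 × €48 = €11,424, leaving €1,176.
Earned Income Credit: €863,350 meets or exceeds the €563,700 cutoff, so the credit is €0.
Heating Assistance Credit: €863,350 is at or above €564,300, so the credit is €0.
Total: €1,176 + €0 + €0 = €1,176.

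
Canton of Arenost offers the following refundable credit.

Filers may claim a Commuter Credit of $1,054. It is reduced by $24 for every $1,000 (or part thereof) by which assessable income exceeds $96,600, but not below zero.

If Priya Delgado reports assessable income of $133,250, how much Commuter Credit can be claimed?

$166

Commuter Credit: income exceeds $96,600 by $36,650, which is 37 full-or-partial $1,000 increments; reduction = 37 × $24 = $888, leaving $166.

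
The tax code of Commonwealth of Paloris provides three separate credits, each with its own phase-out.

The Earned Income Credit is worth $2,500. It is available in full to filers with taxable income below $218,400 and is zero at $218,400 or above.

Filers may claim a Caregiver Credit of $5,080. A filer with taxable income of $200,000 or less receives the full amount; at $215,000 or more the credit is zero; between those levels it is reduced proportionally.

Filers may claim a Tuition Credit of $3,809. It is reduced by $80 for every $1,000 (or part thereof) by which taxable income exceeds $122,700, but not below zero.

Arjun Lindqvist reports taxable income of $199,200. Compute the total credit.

$7,580

Earned Income Credit: $199,200 is below the $218,400 cutoff, so the full $2,500 applies.
Caregiver Credit: $199,200 is at or below the $200,000 threshold, so the full $5,080 applies.
Tuition Credit: income exceeds $122,700 by $76,500 → 77 increments × $80 = $6,160 ≥ base, so the credit is $0.
Total: $2,500 + $5,080 + $0 = $7,580.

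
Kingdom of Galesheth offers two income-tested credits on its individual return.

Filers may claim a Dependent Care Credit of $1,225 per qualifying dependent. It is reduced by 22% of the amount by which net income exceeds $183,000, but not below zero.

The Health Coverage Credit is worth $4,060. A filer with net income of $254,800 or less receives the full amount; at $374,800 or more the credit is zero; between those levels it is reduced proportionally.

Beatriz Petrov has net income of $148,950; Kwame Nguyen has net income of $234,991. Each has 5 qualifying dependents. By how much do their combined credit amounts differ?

$6,125

Beatriz ($148,950): Dependent Care Credit: base = 5 × $1,225 = $6,125. $148,950 is at or below the $183,000 threshold, so the full $6,125 applies. Health Coverage Credit: $148,950 is at or below the $254,800 threshold, so the full $4,060 applies. total $6,125 + $4,060 = $10,185
Kwame ($234,991): Dependent Care Credit: base = 5 × $1,225 = $6,125. 22% of the $51,991 excess over $183,000 is $11,438.02 ≥ base, so the credit is $0. Health Coverage Credit: $234,991 is at or below the $254,800 threshold, so the full $4,060 applies. total $0 + $4,060 = $4,060
Difference: |$10,185 − $4,060| = $6,125.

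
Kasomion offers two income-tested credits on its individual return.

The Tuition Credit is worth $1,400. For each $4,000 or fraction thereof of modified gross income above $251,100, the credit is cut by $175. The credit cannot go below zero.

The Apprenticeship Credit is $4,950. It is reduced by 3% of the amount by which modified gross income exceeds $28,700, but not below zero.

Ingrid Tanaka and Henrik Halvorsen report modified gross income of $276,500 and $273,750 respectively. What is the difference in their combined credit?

Ingrid ($276,500): Tuition Credit: income exceeds $251,100 by $25,400, which is 7 full-or-partial $4,000 increments; reduction = 7 × $175 = $1,225, leaving $175. Apprenticeship Credit: 3% of the $247,800 excess over $28,700 is $7,434 ≥ base, so the credit is $0. total $175 + $0 = $175
Henrik ($273,750): Tuition Credit: income exceeds $251,100 by $22,650, which is 6 full-or-partial $4,000 increments; reduction = 6 × $175 = $1,050, leaving $350. Apprenticeship Credit: 3% of the $245,050 excess over $28,700 is $7,351.50 ≥ base, so the credit is $0. total $350 + $0 = $350
Difference: |$175 − $350| = $175.

$175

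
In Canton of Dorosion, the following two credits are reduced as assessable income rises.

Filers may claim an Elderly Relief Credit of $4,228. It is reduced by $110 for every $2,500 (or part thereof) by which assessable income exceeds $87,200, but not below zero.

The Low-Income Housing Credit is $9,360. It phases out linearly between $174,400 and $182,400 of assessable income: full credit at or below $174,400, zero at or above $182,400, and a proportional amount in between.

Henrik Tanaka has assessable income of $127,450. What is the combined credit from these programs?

Elderly Relief Credit: income exceeds $87,200 by $40,250, which is 17 full-or-partial $2,500 increments; reduction = 17 × $110 = $1,870, leaving $2,358.
Low-Income Housing Credit: $127,450 is at or below the $174,400 threshold, so the full $9,360 applies.
Total: $2,358 + $9,360 = $11,718.

$11,718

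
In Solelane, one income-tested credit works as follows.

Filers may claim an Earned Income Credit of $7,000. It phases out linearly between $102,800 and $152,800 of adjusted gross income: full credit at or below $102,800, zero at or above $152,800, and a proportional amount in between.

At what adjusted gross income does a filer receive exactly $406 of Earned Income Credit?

$406 is 406/7,000 of the full $7,000, so 6,594/7,000 of the $50,000 range has been used: income = $102,800 + $50,000 × 6,594/7,000 = $149,900.

$149,900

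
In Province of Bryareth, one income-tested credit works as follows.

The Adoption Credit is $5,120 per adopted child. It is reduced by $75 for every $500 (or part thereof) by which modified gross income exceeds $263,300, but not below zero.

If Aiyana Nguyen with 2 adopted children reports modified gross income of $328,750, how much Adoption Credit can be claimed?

Adoption Credit: base = 2 × $5,120 = $10,240. income exceeds $263,300 by $65,450, which is 131 full-or-partial $500 increments; reduction = 131 × $75 = $9,825, leaving $415.

$415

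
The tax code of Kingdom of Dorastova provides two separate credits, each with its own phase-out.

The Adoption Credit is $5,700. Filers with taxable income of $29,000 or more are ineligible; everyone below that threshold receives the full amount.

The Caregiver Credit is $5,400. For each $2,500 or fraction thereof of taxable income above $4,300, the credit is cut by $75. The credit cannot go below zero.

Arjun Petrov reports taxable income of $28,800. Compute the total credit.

$10,350

Adoption Credit: $28,800 is below the $29,000 cutoff, so the full $5,700 applies.
Caregiver Credit: income exceeds $4,300 by $24,500, which is 10 full-or-partial $2,500 increments; reduction = 10 × $75 = $750, leaving $4,650.
Total: $5,700 + $4,650 = $10,350.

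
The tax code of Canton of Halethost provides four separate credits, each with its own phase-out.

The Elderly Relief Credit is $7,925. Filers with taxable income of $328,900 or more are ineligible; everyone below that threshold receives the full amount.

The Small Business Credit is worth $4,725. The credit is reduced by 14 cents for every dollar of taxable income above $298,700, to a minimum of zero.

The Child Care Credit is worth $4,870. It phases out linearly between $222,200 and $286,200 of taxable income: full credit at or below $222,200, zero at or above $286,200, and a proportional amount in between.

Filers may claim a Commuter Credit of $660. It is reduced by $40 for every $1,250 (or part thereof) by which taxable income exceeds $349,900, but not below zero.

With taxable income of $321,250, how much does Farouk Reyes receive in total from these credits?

Elderly Relief Credit: $321,250 is below the $328,900 cutoff, so the full $7,925 applies.
Small Business Credit: 14% of the $22,550 excess over $298,700 is $3,157; credit = $4,725 − $3,157 = $1,568.
Child Care Credit: $321,250 is at or above $286,200, so the credit is $0.
Commuter Credit: $321,250 is at or below the $349,900 threshold, so the full $660 applies.
Total: $7,925 + $1,568 + $0 + $660 = $10,153.

$10,153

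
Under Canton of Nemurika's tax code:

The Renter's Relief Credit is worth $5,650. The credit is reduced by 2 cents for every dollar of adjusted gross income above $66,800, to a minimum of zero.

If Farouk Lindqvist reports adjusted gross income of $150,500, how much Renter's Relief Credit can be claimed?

$3,976

Renter's Relief Credit: 2% of the $83,700 excess over $66,800 is $1,674; credit = $5,650 − $1,674 = $3,976.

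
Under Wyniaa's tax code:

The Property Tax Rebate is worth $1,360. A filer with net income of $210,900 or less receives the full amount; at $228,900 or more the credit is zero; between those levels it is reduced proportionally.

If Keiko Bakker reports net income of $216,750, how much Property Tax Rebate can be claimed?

Property Tax Rebate: $216,750 is $5,850 into a $18,000 phase-out range, leaving 12,150/18,000 of the credit: $1,360 × 12,150/18,000 = $918.

$918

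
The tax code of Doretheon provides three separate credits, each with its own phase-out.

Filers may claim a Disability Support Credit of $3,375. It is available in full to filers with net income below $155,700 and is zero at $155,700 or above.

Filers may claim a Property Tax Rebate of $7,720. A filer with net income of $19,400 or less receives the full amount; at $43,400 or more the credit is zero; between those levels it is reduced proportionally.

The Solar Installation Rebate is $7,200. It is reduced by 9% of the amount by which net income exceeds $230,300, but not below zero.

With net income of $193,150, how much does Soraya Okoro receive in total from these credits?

$7,200

Disability Support Credit: $193,150 meets or exceeds the $155,700 cutoff, so the credit is $0.
Property Tax Rebate: $193,150 is at or above $43,400, so the credit is $0.
Solar Installation Rebate: $193,150 is at or below the $230,300 threshold, so the full $7,200 applies.
Total: $0 + $0 + $7,200 = $7,200.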